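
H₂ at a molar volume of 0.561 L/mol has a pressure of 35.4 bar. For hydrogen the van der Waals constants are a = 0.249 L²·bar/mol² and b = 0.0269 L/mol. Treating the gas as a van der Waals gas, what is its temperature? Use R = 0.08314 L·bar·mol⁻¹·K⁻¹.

T ≈ 232.5 K

T = (P + a/V_m²)(V_m − b)/R
P + a/V_m² = 35.4 + 0.249/(0.561)² = 36.191 bar
V_m − b = 0.561 − 0.0269 = 0.53410 L/mol
T = (36.191)(0.53410)/0.08314 = 232.5 K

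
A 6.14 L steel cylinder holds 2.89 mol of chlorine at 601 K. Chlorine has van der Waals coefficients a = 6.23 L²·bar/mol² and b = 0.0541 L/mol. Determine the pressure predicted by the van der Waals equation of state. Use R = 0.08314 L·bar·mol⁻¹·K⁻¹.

P ≈ 22.75 bar

P = nRT/(V − nb) − a n²/V²
nRT/(V − nb) = (2.89)(0.08314)(601)/(6.14 − 2.89×0.0541) = 144.41/5.9837 = 24.134 bar
a n²/V² = (6.23)(2.89)²/(6.14)² = 1.3802 bar
P = 24.134 − 1.3802 = 22.75 bar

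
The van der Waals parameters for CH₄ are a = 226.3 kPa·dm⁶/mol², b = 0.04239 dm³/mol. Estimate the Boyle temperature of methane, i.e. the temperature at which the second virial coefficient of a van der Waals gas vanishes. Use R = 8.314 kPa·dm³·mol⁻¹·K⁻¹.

For a van der Waals gas the second virial coefficient B₂ = b − a/(RT) vanishes at T_B = a/(Rb).
T_B = 226.3/(8.314×0.04239) = 226.3/0.35243 = 642.1 K

T_B ≈ 642.1 K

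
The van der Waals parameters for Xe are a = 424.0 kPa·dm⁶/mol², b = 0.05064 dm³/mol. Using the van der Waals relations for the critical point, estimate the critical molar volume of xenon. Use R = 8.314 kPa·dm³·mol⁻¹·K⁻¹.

For a van der Waals gas, V_m,c = 3b.
V_m,c = 3×0.05064 = 0.1519 dm³/mol

V_m,c ≈ 0.1519 dm³/mol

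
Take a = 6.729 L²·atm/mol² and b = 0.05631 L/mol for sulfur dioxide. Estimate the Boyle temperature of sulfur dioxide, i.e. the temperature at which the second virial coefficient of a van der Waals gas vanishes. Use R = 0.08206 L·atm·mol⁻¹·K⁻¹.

T_B ≈ 1456 K

For a van der Waals gas the second virial coefficient B₂ = b − a/(RT) vanishes at T_B = a/(Rb).
T_B = 6.729/(0.08206×0.05631) = 6.729/0.0046208 = 1456 K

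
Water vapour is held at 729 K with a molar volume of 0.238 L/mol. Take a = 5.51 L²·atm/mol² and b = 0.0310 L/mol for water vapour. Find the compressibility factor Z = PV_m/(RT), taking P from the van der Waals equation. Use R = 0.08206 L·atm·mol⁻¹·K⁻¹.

P = RT/(V_m − b) − a/V_m² = (0.08206)(729)/(0.238 − 0.0310) − 5.51/(0.238)²
  = 59.822/0.20700 − 97.274 = 289.00 − 97.274 = 191.73 atm
Z = PV_m/(RT) = (191.73)(0.238)/((0.08206)(729)) = 45.632/59.822 = 0.7628

Z ≈ 0.7628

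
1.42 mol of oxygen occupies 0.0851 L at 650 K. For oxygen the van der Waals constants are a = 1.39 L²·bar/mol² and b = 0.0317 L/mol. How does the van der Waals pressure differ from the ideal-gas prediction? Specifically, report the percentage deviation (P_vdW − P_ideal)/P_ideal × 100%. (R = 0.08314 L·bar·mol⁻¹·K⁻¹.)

Ideal: P_ideal = nRT/V = (1.42)(0.08314)(650)/0.0851 = 901.742 bar
vdW: P = nRT/(V − nb) − a n²/V² = 76.7382/0.0400860 − 2.80280/0.00724201 = 1914.34 − 387.020 = 1527.32 bar
% deviation = (1527.32 − 901.742)/901.742 × 100% = 69.37%

69.37 %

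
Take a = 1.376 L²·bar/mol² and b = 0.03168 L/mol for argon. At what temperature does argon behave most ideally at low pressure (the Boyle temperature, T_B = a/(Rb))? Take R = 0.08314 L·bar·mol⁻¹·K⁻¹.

For a van der Waals gas the second virial coefficient B₂ = b − a/(RT) vanishes at T_B = a/(Rb).
T_B = 1.376/(0.08314×0.03168) = 1.376/0.0026339 = 522.4 K

T_B ≈ 522.4 K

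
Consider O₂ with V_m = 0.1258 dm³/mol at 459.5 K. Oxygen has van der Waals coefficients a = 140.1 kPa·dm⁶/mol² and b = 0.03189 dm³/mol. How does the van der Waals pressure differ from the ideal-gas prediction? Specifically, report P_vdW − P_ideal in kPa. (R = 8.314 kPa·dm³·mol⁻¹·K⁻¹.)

Ideal: P_ideal = RT/V_m = (8.314)(459.5)/0.1258 = 30367.9 kPa
vdW: P = RT/(V_m − b) − a/V_m² = 3820.28/0.0939100 − 140.1/0.0158256 = 40680.2 − 8852.74 = 31827.5 kPa
ΔP = 31827.5 − 30367.9 = 1460 kPa

ΔP ≈ 1460 kPa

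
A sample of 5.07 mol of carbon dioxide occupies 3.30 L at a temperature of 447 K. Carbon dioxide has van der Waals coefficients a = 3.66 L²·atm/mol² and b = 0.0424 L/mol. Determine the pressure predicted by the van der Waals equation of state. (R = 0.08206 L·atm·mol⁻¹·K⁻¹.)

P ≈ 51.64 atm

P = nRT/(V − nb) − a n²/V²
nRT/(V − nb) = (5.07)(0.08206)(447)/(3.30 − 5.07×0.0424) = 185.97/3.0850 = 60.282 atm
a n²/V² = (3.66)(5.07)²/(3.30)² = 8.6391 atm
P = 60.282 − 8.6391 = 51.64 atm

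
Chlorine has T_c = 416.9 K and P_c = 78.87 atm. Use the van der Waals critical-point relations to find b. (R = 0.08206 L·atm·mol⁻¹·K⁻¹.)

b ≈ 0.05422 L/mol

From T_c = 8a/(27Rb) and P_c = a/(27b²): b = R T_c/(8 P_c).
b = (0.08206)(416.9)/(8×78.87) = 34.211/630.96 = 0.05422 L/mol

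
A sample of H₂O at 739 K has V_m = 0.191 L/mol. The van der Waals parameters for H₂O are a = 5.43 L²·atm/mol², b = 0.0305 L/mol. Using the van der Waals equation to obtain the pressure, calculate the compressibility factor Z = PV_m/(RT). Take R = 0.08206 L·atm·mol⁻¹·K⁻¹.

P = RT/(V_m − b) − a/V_m² = (0.08206)(739)/(0.191 − 0.0305) − 5.43/(0.191)²
  = 60.642/0.16050 − 148.84 = 377.83 − 148.84 = 228.99 atm
Z = PV_m/(RT) = (228.99)(0.191)/((0.08206)(739)) = 43.737/60.642 = 0.7212

Z ≈ 0.7212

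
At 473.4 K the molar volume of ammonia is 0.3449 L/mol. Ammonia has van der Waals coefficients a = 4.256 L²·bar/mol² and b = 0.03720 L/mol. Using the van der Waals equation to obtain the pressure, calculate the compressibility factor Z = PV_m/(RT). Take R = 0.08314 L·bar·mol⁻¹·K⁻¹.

Z ≈ 0.8074

P = RT/(V_m − b) − a/V_m² = (0.08314)(473.4)/(0.3449 − 0.03720) − 4.256/(0.3449)²
  = 39.358/0.30770 − 35.778 = 127.91 − 35.778 = 92.13 bar
Z = PV_m/(RT) = (92.13)(0.3449)/((0.08314)(473.4)) = 31.776/39.358 = 0.8074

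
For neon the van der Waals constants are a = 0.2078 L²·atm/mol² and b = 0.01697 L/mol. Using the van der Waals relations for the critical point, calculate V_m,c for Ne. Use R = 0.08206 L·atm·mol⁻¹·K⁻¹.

For a van der Waals gas, V_m,c = 3b.
V_m,c = 3×0.01697 = 0.05091 L/mol

V_m,c ≈ 0.05091 L/mol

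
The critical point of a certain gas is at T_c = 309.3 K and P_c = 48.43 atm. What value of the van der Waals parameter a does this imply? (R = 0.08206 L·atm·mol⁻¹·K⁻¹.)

From T_c = 8a/(27Rb) and P_c = a/(27b²): a = 27 R² T_c²/(64 P_c).
a = 27×(0.08206)²×(309.3)²/(64×48.43) = 17393/3099.5 = 5.612 L²·atm/mol²

a ≈ 5.612 L²·atm/mol²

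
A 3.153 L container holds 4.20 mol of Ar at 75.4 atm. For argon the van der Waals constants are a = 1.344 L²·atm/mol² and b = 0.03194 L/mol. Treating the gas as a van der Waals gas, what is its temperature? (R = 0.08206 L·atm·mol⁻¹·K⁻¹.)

T ≈ 681.3 K

T = (P + a n²/V²)(V − nb)/(nR)
P + a n²/V² = 75.4 + (1.344)(4.20)²/(3.153)² = 77.785 atm
V − nb = 3.153 − (4.20)(0.03194) = 3.0189 L
T = (77.785)(3.0189)/((4.20)(0.08206)) = 681.3 K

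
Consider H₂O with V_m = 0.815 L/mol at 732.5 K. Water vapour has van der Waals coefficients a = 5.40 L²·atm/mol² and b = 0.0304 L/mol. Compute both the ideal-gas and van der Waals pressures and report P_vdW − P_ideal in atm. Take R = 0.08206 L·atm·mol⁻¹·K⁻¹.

ΔP ≈ -5.272 atm

Ideal: P_ideal = RT/V_m = (0.08206)(732.5)/0.815 = 73.7533 atm
vdW: P = RT/(V_m − b) − a/V_m² = 60.1090/0.784600 − 5.40/0.664225 = 76.6110 − 8.12978 = 68.4812 atm
ΔP = 68.4812 − 73.7533 = -5.272 atm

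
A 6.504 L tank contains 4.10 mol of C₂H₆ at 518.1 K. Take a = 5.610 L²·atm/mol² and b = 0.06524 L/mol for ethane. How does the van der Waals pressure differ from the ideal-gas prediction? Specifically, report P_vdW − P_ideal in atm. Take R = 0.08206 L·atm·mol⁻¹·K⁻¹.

ΔP ≈ -1.080 atm

Ideal: P_ideal = nRT/V = (4.10)(0.08206)(518.1)/6.504 = 26.8008 atm
vdW: P = nRT/(V − nb) − a n²/V² = 174.313/6.23652 − 94.3041/42.3020 = 27.9504 − 2.22931 = 25.7211 atm
ΔP = 25.7211 − 26.8008 = -1.080 atm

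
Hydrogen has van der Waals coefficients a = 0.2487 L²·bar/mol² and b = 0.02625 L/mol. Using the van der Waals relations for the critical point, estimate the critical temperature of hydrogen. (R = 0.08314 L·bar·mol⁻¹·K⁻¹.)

T_c ≈ 33.76 K

For a van der Waals gas, T_c = 8a/(27Rb).
T_c = 8×0.2487/(27×0.08314×0.02625) = 1.9896/0.058925 = 33.76 K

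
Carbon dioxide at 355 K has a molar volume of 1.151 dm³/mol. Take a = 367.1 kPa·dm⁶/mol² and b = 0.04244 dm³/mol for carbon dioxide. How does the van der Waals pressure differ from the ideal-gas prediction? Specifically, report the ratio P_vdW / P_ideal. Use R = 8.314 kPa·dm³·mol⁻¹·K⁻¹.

P_vdW / P_ideal ≈ 0.9302

Ideal: P_ideal = RT/V_m = (8.314)(355)/1.151 = 2564.27 kPa
vdW: P = RT/(V_m − b) − a/V_m² = 2951.47/1.10856 − 367.1/1.32480 = 2662.44 − 277.098 = 2385.34 kPa
Ratio = 2385.34/2564.27 = 0.9302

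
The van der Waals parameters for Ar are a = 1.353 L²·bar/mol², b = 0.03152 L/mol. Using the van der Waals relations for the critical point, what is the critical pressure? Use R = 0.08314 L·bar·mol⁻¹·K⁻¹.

P_c ≈ 50.44 bar

For a van der Waals gas, P_c = a/(27b²).
P_c = 1.353/(27×(0.03152)²) = 1.353/0.026825 = 50.44 bar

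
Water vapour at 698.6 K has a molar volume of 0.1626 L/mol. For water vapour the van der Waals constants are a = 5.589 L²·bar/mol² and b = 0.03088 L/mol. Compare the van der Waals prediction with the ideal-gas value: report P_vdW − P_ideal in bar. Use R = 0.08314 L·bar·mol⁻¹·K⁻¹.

ΔP ≈ -127.7 bar

Ideal: P_ideal = RT/V_m = (0.08314)(698.6)/0.1626 = 357.205 bar
vdW: P = RT/(V_m − b) − a/V_m² = 58.0816/0.131720 − 5.589/0.0264388 = 440.947 − 211.394 = 229.553 bar
ΔP = 229.553 − 357.205 = -127.7 bar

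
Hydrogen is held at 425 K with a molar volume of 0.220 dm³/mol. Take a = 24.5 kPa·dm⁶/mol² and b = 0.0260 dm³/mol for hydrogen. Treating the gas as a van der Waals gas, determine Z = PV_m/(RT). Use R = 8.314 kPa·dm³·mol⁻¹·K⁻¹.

P = RT/(V_m − b) − a/V_m² = (8.314)(425)/(0.220 − 0.0260) − 24.5/(0.220)²
  = 3533.5/0.19400 − 506.20 = 18214 − 506.20 = 17708 kPa
Z = PV_m/(RT) = (17708)(0.220)/((8.314)(425)) = 3895.8/3533.5 = 1.103

Z ≈ 1.103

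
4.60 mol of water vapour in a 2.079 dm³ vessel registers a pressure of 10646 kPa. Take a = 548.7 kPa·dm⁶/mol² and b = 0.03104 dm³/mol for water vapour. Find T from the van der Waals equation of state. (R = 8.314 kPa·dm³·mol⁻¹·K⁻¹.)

T ≈ 675.0 K

T = (P + a n²/V²)(V − nb)/(nR)
P + a n²/V² = 10646 + (548.7)(4.60)²/(2.079)² = 13332 kPa
V − nb = 2.079 − (4.60)(0.03104) = 1.9362 dm³
T = (13332)(1.9362)/((4.60)(8.314)) = 675.0 K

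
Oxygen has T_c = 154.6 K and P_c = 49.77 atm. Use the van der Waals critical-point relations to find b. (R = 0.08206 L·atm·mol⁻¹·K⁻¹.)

From T_c = 8a/(27Rb) and P_c = a/(27b²): b = R T_c/(8 P_c).
b = (0.08206)(154.6)/(8×49.77) = 12.686/398.16 = 0.03186 L/mol

b ≈ 0.03186 L/mol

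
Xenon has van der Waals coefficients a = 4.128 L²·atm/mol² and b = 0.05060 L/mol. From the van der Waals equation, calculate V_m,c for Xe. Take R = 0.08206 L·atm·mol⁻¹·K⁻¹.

V_m,c ≈ 0.1518 L/mol

For a van der Waals gas, V_m,c = 3b.
V_m,c = 3×0.05060 = 0.1518 L/mol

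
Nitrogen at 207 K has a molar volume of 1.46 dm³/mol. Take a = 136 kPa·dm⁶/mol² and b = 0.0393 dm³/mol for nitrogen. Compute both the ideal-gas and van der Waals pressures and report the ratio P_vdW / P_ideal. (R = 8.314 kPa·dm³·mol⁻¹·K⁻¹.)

Ideal: P_ideal = RT/V_m = (8.314)(207)/1.46 = 1178.77 kPa
vdW: P = RT/(V_m − b) − a/V_m² = 1721.00/1.42070 − 136/2.13160 = 1211.37 − 63.8018 = 1147.57 kPa
Ratio = 1147.57/1178.77 = 0.9735

P_vdW / P_ideal ≈ 0.9735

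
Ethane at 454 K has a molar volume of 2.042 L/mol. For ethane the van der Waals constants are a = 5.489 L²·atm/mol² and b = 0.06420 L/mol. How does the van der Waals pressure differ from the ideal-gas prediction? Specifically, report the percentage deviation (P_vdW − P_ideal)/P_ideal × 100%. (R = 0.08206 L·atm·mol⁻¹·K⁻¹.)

Ideal: P_ideal = RT/V_m = (0.08206)(454)/2.042 = 18.2445 atm
vdW: P = RT/(V_m − b) − a/V_m² = 37.2552/1.97780 − 5.489/4.16976 = 18.8367 − 1.31638 = 17.5203 atm
% deviation = (17.5203 − 18.2445)/18.2445 × 100% = -3.97%

-3.97 %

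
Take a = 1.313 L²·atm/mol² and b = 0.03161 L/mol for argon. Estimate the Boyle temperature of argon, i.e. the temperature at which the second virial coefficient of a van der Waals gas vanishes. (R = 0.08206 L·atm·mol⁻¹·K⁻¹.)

For a van der Waals gas the second virial coefficient B₂ = b − a/(RT) vanishes at T_B = a/(Rb).
T_B = 1.313/(0.08206×0.03161) = 1.313/0.0025939 = 506.2 K

T_B ≈ 506.2 K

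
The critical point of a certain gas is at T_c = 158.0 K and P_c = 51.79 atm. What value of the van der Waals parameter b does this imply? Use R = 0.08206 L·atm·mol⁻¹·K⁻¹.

From T_c = 8a/(27Rb) and P_c = a/(27b²): b = R T_c/(8 P_c).
b = (0.08206)(158.0)/(8×51.79) = 12.965/414.32 = 0.03129 L/mol

b ≈ 0.03129 L/mol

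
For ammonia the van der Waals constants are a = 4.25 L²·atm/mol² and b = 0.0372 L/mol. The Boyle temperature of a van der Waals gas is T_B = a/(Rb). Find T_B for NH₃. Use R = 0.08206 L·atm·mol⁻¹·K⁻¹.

T_B ≈ 1392 K

For a van der Waals gas the second virial coefficient B₂ = b − a/(RT) vanishes at T_B = a/(Rb).
T_B = 4.25/(0.08206×0.0372) = 4.25/0.0030526 = 1392 K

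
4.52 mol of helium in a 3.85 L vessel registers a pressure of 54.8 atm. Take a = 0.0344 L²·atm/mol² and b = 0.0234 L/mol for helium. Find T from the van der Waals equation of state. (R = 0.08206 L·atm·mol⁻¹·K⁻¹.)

T ≈ 553.7 K

T = (P + a n²/V²)(V − nb)/(nR)
P + a n²/V² = 54.8 + (0.0344)(4.52)²/(3.85)² = 54.847 atm
V − nb = 3.85 − (4.52)(0.0234) = 3.7442 L
T = (54.847)(3.7442)/((4.52)(0.08206)) = 553.7 K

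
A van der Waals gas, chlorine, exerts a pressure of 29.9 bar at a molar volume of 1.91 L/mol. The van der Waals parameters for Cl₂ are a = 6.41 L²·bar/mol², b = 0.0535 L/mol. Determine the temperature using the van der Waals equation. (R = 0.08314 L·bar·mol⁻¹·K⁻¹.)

T ≈ 706.9 K

T = (P + a/V_m²)(V_m − b)/R
P + a/V_m² = 29.9 + 6.41/(1.91)² = 31.657 bar
V_m − b = 1.91 − 0.0535 = 1.8565 L/mol
T = (31.657)(1.8565)/0.08314 = 706.9 K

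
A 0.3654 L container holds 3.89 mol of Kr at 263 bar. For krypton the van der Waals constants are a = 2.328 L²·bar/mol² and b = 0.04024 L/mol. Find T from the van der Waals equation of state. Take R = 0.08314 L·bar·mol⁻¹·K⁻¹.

T ≈ 340.2 K

T = (P + a n²/V²)(V − nb)/(nR)
P + a n²/V² = 263 + (2.328)(3.89)²/(0.3654)² = 526.84 bar
V − nb = 0.3654 − (3.89)(0.04024) = 0.20887 L
T = (526.84)(0.20887)/((3.89)(0.08314)) = 340.2 K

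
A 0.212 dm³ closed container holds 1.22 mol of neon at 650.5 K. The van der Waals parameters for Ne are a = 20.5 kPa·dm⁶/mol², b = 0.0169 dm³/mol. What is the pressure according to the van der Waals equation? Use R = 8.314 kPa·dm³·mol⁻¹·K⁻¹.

P ≈ 33797 kPa

P = nRT/(V − nb) − a n²/V²
nRT/(V − nb) = (1.22)(8.314)(650.5)/(0.212 − 1.22×0.0169) = 6598.1/0.19138 = 34476 kPa
a n²/V² = (20.5)(1.22)²/(0.212)² = 678.89 kPa
P = 34476 − 678.89 = 33797 kPa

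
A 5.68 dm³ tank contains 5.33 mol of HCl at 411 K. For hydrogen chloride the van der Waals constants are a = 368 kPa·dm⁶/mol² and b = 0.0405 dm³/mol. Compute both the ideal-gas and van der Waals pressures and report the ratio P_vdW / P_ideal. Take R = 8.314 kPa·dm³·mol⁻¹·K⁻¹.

Ideal: P_ideal = nRT/V = (5.33)(8.314)(411)/5.68 = 3206.50 kPa
vdW: P = nRT/(V − nb) − a n²/V² = 18212.9/5.46414 − 10454.5/32.2624 = 3333.17 − 324.046 = 3009.12 kPa
Ratio = 3009.12/3206.50 = 0.9384

P_vdW / P_ideal ≈ 0.9384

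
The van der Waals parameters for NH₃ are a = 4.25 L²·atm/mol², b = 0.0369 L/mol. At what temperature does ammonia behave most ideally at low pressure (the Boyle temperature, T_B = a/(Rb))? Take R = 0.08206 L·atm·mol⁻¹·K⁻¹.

T_B ≈ 1404 K

For a van der Waals gas the second virial coefficient B₂ = b − a/(RT) vanishes at T_B = a/(Rb).
T_B = 4.25/(0.08206×0.0369) = 4.25/0.0030280 = 1404 K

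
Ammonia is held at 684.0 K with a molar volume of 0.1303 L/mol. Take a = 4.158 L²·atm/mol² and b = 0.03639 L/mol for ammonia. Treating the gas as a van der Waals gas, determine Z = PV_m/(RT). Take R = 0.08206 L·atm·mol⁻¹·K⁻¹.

Z ≈ 0.8190

P = RT/(V_m − b) − a/V_m² = (0.08206)(684.0)/(0.1303 − 0.03639) − 4.158/(0.1303)²
  = 56.129/0.093910 − 244.90 = 597.69 − 244.90 = 352.79 atm
Z = PV_m/(RT) = (352.79)(0.1303)/((0.08206)(684.0)) = 45.969/56.129 = 0.8190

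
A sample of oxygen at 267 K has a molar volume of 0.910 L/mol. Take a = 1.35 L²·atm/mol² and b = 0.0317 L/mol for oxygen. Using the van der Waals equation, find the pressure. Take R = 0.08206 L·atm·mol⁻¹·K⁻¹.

P ≈ 23.32 atm

P = RT/(V_m − b) − a/V_m²
RT/(V_m − b) = (0.08206)(267)/(0.910 − 0.0317) = 21.910/0.87830 = 24.946 atm
a/V_m² = 1.35/(0.910)² = 1.6302 atm
P = 24.946 − 1.6302 = 23.32 atm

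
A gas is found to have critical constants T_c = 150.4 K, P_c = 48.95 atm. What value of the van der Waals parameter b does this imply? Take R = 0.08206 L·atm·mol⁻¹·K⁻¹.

From T_c = 8a/(27Rb) and P_c = a/(27b²): b = R T_c/(8 P_c).
b = (0.08206)(150.4)/(8×48.95) = 12.342/391.60 = 0.03152 L/mol

b ≈ 0.03152 L/mol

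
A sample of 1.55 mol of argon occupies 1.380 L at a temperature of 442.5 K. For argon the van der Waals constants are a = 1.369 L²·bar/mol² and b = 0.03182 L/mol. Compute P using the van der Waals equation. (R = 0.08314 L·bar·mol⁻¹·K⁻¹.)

P = nRT/(V − nb) − a n²/V²
nRT/(V − nb) = (1.55)(0.08314)(442.5)/(1.380 − 1.55×0.03182) = 57.024/1.3307 = 42.853 bar
a n²/V² = (1.369)(1.55)²/(1.380)² = 1.7271 bar
P = 42.853 − 1.7271 = 41.13 bar

P ≈ 41.13 bar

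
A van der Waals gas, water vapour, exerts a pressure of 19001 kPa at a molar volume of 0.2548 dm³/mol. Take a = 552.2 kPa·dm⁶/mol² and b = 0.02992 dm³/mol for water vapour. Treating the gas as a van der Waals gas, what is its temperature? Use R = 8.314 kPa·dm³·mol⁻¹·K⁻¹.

T = (P + a/V_m²)(V_m − b)/R
P + a/V_m² = 19001 + 552.2/(0.2548)² = 27506 kPa
V_m − b = 0.2548 − 0.02992 = 0.22488 dm³/mol
T = (27506)(0.22488)/8.314 = 744.0 K

T ≈ 744.0 K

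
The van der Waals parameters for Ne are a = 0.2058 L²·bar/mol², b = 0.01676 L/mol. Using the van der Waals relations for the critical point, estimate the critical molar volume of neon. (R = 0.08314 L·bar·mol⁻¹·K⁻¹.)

For a van der Waals gas, V_m,c = 3b.
V_m,c = 3×0.01676 = 0.05028 L/mol

V_m,c ≈ 0.05028 L/mol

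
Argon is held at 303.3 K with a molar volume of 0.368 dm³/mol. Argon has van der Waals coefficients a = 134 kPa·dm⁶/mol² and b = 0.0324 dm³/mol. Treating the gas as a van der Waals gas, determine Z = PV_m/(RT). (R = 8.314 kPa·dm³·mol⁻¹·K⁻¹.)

Z ≈ 0.9521

P = RT/(V_m − b) − a/V_m² = (8.314)(303.3)/(0.368 − 0.0324) − 134/(0.368)²
  = 2521.6/0.33560 − 989.48 = 7513.7 − 989.48 = 6524.2 kPa
Z = PV_m/(RT) = (6524.2)(0.368)/((8.314)(303.3)) = 2400.9/2521.6 = 0.9521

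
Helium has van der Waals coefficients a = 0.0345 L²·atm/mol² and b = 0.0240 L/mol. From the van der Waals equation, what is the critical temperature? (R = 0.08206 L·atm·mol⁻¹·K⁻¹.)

For a van der Waals gas, T_c = 8a/(27Rb).
T_c = 8×0.0345/(27×0.08206×0.0240) = 0.27600/0.053175 = 5.190 K

T_c ≈ 5.190 K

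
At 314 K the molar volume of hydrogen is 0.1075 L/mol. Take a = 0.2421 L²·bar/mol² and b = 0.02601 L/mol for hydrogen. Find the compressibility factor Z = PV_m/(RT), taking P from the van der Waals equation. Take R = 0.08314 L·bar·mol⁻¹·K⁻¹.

P = RT/(V_m − b) − a/V_m² = (0.08314)(314)/(0.1075 − 0.02601) − 0.2421/(0.1075)²
  = 26.106/0.081490 − 20.950 = 320.36 − 20.950 = 299.41 bar
Z = PV_m/(RT) = (299.41)(0.1075)/((0.08314)(314)) = 32.187/26.106 = 1.233

Z ≈ 1.233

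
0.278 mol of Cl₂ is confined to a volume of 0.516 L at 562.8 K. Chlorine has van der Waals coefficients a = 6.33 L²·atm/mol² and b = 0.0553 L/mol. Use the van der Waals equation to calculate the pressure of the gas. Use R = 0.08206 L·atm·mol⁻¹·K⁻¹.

P = nRT/(V − nb) − a n²/V²
nRT/(V − nb) = (0.278)(0.08206)(562.8)/(0.516 − 0.278×0.0553) = 12.839/0.50063 = 25.646 atm
a n²/V² = (6.33)(0.278)²/(0.516)² = 1.8374 atm
P = 25.646 − 1.8374 = 23.81 atm

P ≈ 23.81 atm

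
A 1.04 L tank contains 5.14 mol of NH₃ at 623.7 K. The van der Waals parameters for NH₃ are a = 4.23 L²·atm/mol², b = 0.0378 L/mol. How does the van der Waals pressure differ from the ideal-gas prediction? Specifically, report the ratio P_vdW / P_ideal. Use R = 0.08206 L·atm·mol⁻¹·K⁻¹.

P_vdW / P_ideal ≈ 0.8213

Ideal: P_ideal = nRT/V = (5.14)(0.08206)(623.7)/1.04 = 252.951 atm
vdW: P = nRT/(V − nb) − a n²/V² = 263.069/0.845708 − 111.755/1.08160 = 311.064 − 103.324 = 207.740 atm
Ratio = 207.740/252.951 = 0.8213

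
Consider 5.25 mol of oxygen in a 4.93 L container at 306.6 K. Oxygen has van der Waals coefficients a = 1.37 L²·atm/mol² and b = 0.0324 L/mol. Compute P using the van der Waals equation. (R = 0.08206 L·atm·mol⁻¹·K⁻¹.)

P ≈ 26.20 atm

P = nRT/(V − nb) − a n²/V²
nRT/(V − nb) = (5.25)(0.08206)(306.6)/(4.93 − 5.25×0.0324) = 132.09/4.7599 = 27.751 atm
a n²/V² = (1.37)(5.25)²/(4.93)² = 1.5536 atm
P = 27.751 − 1.5536 = 26.20 atm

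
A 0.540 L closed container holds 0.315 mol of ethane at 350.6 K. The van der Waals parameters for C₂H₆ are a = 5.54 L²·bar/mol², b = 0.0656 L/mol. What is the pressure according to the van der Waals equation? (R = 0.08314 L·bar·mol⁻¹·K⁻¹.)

P ≈ 15.79 bar

P = nRT/(V − nb) − a n²/V²
nRT/(V − nb) = (0.315)(0.08314)(350.6)/(0.540 − 0.315×0.0656) = 9.1819/0.51934 = 17.680 bar
a n²/V² = (5.54)(0.315)²/(0.540)² = 1.8851 bar
P = 17.680 − 1.8851 = 15.79 bar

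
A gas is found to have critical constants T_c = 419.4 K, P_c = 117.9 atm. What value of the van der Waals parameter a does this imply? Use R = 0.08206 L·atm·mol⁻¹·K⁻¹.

From T_c = 8a/(27Rb) and P_c = a/(27b²): a = 27 R² T_c²/(64 P_c).
a = 27×(0.08206)²×(419.4)²/(64×117.9) = 31980/7545.6 = 4.238 L²·atm/mol²

a ≈ 4.238 L²·atm/mol²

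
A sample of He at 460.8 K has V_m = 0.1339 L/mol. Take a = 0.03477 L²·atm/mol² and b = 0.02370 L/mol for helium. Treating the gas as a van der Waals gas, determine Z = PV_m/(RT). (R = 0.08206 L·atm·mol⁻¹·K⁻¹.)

P = RT/(V_m − b) − a/V_m² = (0.08206)(460.8)/(0.1339 − 0.02370) − 0.03477/(0.1339)²
  = 37.813/0.11020 − 1.9393 = 343.13 − 1.9393 = 341.19 atm
Z = PV_m/(RT) = (341.19)(0.1339)/((0.08206)(460.8)) = 45.685/37.813 = 1.208

Z ≈ 1.208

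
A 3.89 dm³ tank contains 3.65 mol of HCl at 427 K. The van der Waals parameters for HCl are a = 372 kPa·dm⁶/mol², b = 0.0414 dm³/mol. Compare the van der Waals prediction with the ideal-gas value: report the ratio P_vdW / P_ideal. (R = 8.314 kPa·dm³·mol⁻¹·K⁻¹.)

Ideal: P_ideal = nRT/V = (3.65)(8.314)(427)/3.89 = 3331.05 kPa
vdW: P = nRT/(V − nb) − a n²/V² = 12957.8/3.73889 − 4955.97/15.1321 = 3465.68 − 327.514 = 3138.17 kPa
Ratio = 3138.17/3331.05 = 0.9421

P_vdW / P_ideal ≈ 0.9421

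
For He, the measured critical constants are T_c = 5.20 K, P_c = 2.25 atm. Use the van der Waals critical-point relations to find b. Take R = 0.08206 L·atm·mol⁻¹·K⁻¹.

b ≈ 0.02371 L/mol

From T_c = 8a/(27Rb) and P_c = a/(27b²): b = R T_c/(8 P_c).
b = (0.08206)(5.20)/(8×2.25) = 0.42671/18.000 = 0.02371 L/mol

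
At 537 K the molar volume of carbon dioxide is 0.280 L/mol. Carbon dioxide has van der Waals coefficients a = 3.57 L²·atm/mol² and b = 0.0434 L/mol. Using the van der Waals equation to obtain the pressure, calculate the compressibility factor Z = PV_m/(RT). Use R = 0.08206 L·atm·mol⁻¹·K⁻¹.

P = RT/(V_m − b) − a/V_m² = (0.08206)(537)/(0.280 − 0.0434) − 3.57/(0.280)²
  = 44.066/0.23660 − 45.536 = 186.25 − 45.536 = 140.71 atm
Z = PV_m/(RT) = (140.71)(0.280)/((0.08206)(537)) = 39.399/44.066 = 0.8941

Z ≈ 0.8941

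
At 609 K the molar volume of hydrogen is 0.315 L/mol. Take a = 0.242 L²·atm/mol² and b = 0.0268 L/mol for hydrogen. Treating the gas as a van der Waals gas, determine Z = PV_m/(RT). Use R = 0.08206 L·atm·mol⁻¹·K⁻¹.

Z ≈ 1.078

P = RT/(V_m − b) − a/V_m² = (0.08206)(609)/(0.315 − 0.0268) − 0.242/(0.315)²
  = 49.975/0.28820 − 2.4389 = 173.40 − 2.4389 = 170.96 atm
Z = PV_m/(RT) = (170.96)(0.315)/((0.08206)(609)) = 53.852/49.975 = 1.078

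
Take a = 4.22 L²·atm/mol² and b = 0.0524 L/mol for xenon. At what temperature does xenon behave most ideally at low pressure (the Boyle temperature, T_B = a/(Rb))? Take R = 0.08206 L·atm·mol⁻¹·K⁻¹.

For a van der Waals gas the second virial coefficient B₂ = b − a/(RT) vanishes at T_B = a/(Rb).
T_B = 4.22/(0.08206×0.0524) = 4.22/0.0042999 = 981.4 K

T_B ≈ 981.4 K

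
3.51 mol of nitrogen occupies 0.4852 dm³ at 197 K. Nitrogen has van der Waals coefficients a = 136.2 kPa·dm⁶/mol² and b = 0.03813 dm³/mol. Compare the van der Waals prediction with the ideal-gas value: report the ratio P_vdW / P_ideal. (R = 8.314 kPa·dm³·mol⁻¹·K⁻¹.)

Ideal: P_ideal = nRT/V = (3.51)(8.314)(197)/0.4852 = 11848.5 kPa
vdW: P = nRT/(V − nb) − a n²/V² = 5748.88/0.351364 − 1678.00/0.235419 = 16361.6 − 7127.72 = 9233.9 kPa
Ratio = 9233.9/11848.5 = 0.7793

P_vdW / P_ideal ≈ 0.7793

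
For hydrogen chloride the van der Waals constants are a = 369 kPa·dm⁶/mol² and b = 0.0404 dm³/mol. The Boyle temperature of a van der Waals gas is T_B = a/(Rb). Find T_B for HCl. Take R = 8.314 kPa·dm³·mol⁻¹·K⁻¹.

For a van der Waals gas the second virial coefficient B₂ = b − a/(RT) vanishes at T_B = a/(Rb).
T_B = 369/(8.314×0.0404) = 369/0.33589 = 1099 K

T_B ≈ 1099 K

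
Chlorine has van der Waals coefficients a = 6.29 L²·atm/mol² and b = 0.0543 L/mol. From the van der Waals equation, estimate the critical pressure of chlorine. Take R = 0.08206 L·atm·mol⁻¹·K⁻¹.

For a van der Waals gas, P_c = a/(27b²).
P_c = 6.29/(27×(0.0543)²) = 6.29/0.079609 = 79.01 atm

P_c ≈ 79.01 atm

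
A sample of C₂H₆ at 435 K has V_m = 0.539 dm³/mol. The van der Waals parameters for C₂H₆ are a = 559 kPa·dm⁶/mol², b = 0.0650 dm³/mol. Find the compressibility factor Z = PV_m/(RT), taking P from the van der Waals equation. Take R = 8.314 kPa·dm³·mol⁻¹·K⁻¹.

P = RT/(V_m − b) − a/V_m² = (8.314)(435)/(0.539 − 0.0650) − 559/(0.539)²
  = 3616.6/0.47400 − 1924.1 = 7630.0 − 1924.1 = 5705.9 kPa
Z = PV_m/(RT) = (5705.9)(0.539)/((8.314)(435)) = 3075.5/3616.6 = 0.8504

Z ≈ 0.8504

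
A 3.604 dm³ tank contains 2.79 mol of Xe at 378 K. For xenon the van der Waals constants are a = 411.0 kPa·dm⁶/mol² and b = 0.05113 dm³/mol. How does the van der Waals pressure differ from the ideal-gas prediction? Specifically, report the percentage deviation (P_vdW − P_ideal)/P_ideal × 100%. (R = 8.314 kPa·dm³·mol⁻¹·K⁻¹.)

Ideal: P_ideal = nRT/V = (2.79)(8.314)(378)/3.604 = 2432.88 kPa
vdW: P = nRT/(V − nb) − a n²/V² = 8768.11/3.46135 − 3199.27/12.9888 = 2533.15 − 246.310 = 2286.84 kPa
% deviation = (2286.84 − 2432.88)/2432.88 × 100% = -6.00%

-6.00 %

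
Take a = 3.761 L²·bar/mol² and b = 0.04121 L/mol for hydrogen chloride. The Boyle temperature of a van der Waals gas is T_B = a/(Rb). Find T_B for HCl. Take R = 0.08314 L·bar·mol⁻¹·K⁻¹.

For a van der Waals gas the second virial coefficient B₂ = b − a/(RT) vanishes at T_B = a/(Rb).
T_B = 3.761/(0.08314×0.04121) = 3.761/0.0034262 = 1098 K

T_B ≈ 1098 K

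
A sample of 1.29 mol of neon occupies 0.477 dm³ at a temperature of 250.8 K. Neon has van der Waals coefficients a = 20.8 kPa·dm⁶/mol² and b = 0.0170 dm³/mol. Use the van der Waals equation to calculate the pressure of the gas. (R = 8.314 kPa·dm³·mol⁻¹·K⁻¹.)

P ≈ 5759 kPa

P = nRT/(V − nb) − a n²/V²
nRT/(V − nb) = (1.29)(8.314)(250.8)/(0.477 − 1.29×0.0170) = 2689.8/0.45507 = 5910.7 kPa
a n²/V² = (20.8)(1.29)²/(0.477)² = 152.13 kPa
P = 5910.7 − 152.13 = 5759 kPa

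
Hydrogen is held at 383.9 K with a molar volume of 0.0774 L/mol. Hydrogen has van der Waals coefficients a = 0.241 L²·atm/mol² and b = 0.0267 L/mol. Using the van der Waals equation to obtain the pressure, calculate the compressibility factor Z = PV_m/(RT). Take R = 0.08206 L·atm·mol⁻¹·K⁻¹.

Z ≈ 1.428

P = RT/(V_m − b) − a/V_m² = (0.08206)(383.9)/(0.0774 − 0.0267) − 0.241/(0.0774)²
  = 31.503/0.050700 − 40.229 = 621.36 − 40.229 = 581.13 atm
Z = PV_m/(RT) = (581.13)(0.0774)/((0.08206)(383.9)) = 44.979/31.503 = 1.428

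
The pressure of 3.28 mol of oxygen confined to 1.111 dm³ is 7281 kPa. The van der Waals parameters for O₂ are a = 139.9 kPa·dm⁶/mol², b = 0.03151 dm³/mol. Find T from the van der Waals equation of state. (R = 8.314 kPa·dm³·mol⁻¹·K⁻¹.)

T ≈ 314.1 K

T = (P + a n²/V²)(V − nb)/(nR)
P + a n²/V² = 7281 + (139.9)(3.28)²/(1.111)² = 8500.4 kPa
V − nb = 1.111 − (3.28)(0.03151) = 1.0076 dm³
T = (8500.4)(1.0076)/((3.28)(8.314)) = 314.1 K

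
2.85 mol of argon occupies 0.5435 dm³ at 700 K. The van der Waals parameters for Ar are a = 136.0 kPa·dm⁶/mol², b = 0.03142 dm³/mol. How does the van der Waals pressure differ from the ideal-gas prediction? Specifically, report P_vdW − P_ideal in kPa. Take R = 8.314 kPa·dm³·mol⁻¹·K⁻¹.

Ideal: P_ideal = nRT/V = (2.85)(8.314)(700)/0.5435 = 30517.8 kPa
vdW: P = nRT/(V − nb) − a n²/V² = 16586.4/0.453953 − 1104.66/0.295392 = 36537.7 − 3739.64 = 32798.1 kPa
ΔP = 32798.1 − 30517.8 = 2280 kPa

ΔP ≈ 2280 kPa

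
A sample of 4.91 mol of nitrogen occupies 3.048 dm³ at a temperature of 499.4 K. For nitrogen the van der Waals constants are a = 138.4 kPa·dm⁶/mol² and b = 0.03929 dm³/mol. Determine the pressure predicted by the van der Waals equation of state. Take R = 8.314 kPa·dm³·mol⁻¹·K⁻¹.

P ≈ 6781 kPa

P = nRT/(V − nb) − a n²/V²
nRT/(V − nb) = (4.91)(8.314)(499.4)/(3.048 − 4.91×0.03929) = 20386/2.8551 = 7140.2 kPa
a n²/V² = (138.4)(4.91)²/(3.048)² = 359.14 kPa
P = 7140.2 − 359.14 = 6781 kPa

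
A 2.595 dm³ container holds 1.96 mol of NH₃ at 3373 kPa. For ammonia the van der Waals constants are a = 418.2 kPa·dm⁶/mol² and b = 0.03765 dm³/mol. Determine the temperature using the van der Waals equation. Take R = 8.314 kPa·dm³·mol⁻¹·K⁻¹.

T ≈ 558.8 K

T = (P + a n²/V²)(V − nb)/(nR)
P + a n²/V² = 3373 + (418.2)(1.96)²/(2.595)² = 3611.6 kPa
V − nb = 2.595 − (1.96)(0.03765) = 2.5212 dm³
T = (3611.6)(2.5212)/((1.96)(8.314)) = 558.8 K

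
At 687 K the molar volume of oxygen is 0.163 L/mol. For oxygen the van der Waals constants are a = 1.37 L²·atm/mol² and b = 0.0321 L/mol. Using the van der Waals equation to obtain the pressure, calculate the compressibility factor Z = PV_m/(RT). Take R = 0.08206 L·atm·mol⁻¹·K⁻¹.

P = RT/(V_m − b) − a/V_m² = (0.08206)(687)/(0.163 − 0.0321) − 1.37/(0.163)²
  = 56.375/0.13090 − 51.564 = 430.67 − 51.564 = 379.11 atm
Z = PV_m/(RT) = (379.11)(0.163)/((0.08206)(687)) = 61.795/56.375 = 1.096

Z ≈ 1.096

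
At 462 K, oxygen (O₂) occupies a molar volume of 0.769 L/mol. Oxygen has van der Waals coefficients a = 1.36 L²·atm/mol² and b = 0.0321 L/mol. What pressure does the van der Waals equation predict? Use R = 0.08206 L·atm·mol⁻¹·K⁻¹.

P ≈ 49.15 atm

P = RT/(V_m − b) − a/V_m²
RT/(V_m − b) = (0.08206)(462)/(0.769 − 0.0321) = 37.912/0.73690 = 51.448 atm
a/V_m² = 1.36/(0.769)² = 2.2998 atm
P = 51.448 − 2.2998 = 49.15 atm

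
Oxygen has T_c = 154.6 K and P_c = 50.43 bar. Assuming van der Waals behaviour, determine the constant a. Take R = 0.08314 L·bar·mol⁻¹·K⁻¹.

From T_c = 8a/(27Rb) and P_c = a/(27b²): a = 27 R² T_c²/(64 P_c).
a = 27×(0.08314)²×(154.6)²/(64×50.43) = 4460.7/3227.5 = 1.382 L²·bar/mol²

a ≈ 1.382 L²·bar/mol²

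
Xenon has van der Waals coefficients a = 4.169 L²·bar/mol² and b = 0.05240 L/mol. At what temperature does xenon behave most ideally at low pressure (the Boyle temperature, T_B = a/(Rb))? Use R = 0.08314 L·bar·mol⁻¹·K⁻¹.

T_B ≈ 957.0 K

For a van der Waals gas the second virial coefficient B₂ = b − a/(RT) vanishes at T_B = a/(Rb).
T_B = 4.169/(0.08314×0.05240) = 4.169/0.0043565 = 957.0 K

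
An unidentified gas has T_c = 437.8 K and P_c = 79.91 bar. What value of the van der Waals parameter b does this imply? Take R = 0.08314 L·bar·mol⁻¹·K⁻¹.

From T_c = 8a/(27Rb) and P_c = a/(27b²): b = R T_c/(8 P_c).
b = (0.08314)(437.8)/(8×79.91) = 36.399/639.28 = 0.05694 L/mol

b ≈ 0.05694 L/mol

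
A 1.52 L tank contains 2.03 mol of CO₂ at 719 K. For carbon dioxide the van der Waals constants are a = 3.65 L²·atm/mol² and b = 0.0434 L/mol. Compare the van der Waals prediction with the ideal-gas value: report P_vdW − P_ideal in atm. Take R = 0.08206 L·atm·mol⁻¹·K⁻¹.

Ideal: P_ideal = nRT/V = (2.03)(0.08206)(719)/1.52 = 78.7976 atm
vdW: P = nRT/(V − nb) − a n²/V² = 119.772/1.43190 − 15.0413/2.31040 = 83.6455 − 6.51026 = 77.1352 atm
ΔP = 77.1352 − 78.7976 = -1.662 atm

ΔP ≈ -1.662 atm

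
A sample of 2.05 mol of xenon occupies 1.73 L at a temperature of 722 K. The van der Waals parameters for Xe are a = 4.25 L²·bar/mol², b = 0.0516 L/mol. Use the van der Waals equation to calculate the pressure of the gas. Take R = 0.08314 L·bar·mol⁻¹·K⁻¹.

P = nRT/(V − nb) − a n²/V²
nRT/(V − nb) = (2.05)(0.08314)(722)/(1.73 − 2.05×0.0516) = 123.06/1.6242 = 75.767 bar
a n²/V² = (4.25)(2.05)²/(1.73)² = 5.9677 bar
P = 75.767 − 5.9677 = 69.80 bar

P ≈ 69.80 bar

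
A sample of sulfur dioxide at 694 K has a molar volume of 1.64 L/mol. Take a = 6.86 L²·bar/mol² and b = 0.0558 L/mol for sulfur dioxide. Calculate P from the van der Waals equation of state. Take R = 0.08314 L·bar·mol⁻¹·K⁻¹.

P = RT/(V_m − b) − a/V_m²
RT/(V_m − b) = (0.08314)(694)/(1.64 − 0.0558) = 57.699/1.5842 = 36.422 bar
a/V_m² = 6.86/(1.64)² = 2.5506 bar
P = 36.422 − 2.5506 = 33.87 bar

P ≈ 33.87 bar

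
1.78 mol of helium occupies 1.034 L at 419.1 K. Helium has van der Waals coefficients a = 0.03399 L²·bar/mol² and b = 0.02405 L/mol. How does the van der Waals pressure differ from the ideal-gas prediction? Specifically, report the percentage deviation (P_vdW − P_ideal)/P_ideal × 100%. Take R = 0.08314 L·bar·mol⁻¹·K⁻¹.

4.15 %

Ideal: P_ideal = nRT/V = (1.78)(0.08314)(419.1)/1.034 = 59.9829 bar
vdW: P = nRT/(V − nb) − a n²/V² = 62.0223/0.991191 − 0.107694/1.06916 = 62.5735 − 0.100728 = 62.4728 bar
% deviation = (62.4728 − 59.9829)/59.9829 × 100% = 4.15%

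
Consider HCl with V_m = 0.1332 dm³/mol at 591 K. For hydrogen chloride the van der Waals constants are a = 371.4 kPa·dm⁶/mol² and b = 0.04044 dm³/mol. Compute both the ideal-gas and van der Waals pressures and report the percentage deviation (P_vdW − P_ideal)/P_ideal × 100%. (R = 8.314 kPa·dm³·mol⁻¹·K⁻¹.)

-13.15 %

Ideal: P_ideal = RT/V_m = (8.314)(591)/0.1332 = 36888.7 kPa
vdW: P = RT/(V_m − b) − a/V_m² = 4913.57/0.0927600 − 371.4/0.0177422 = 52970.8 − 20933.1 = 32037.7 kPa
% deviation = (32037.7 − 36888.7)/36888.7 × 100% = -13.15%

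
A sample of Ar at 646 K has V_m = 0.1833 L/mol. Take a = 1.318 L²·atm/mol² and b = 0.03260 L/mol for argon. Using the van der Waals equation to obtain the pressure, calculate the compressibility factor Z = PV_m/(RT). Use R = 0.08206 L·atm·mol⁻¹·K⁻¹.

P = RT/(V_m − b) − a/V_m² = (0.08206)(646)/(0.1833 − 0.03260) − 1.318/(0.1833)²
  = 53.011/0.15070 − 39.227 = 351.77 − 39.227 = 312.54 atm
Z = PV_m/(RT) = (312.54)(0.1833)/((0.08206)(646)) = 57.289/53.011 = 1.081

Z ≈ 1.081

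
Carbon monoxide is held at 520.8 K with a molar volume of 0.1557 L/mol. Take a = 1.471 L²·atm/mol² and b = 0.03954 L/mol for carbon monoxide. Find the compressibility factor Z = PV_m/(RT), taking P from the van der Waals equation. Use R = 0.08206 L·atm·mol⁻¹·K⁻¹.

P = RT/(V_m − b) − a/V_m² = (0.08206)(520.8)/(0.1557 − 0.03954) − 1.471/(0.1557)²
  = 42.737/0.11616 − 60.679 = 367.91 − 60.679 = 307.23 atm
Z = PV_m/(RT) = (307.23)(0.1557)/((0.08206)(520.8)) = 47.836/42.737 = 1.119

Z ≈ 1.119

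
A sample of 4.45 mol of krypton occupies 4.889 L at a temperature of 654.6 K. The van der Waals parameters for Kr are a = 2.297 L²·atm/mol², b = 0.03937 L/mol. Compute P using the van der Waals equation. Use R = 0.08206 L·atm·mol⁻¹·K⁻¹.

P ≈ 48.81 atm

P = nRT/(V − nb) − a n²/V²
nRT/(V − nb) = (4.45)(0.08206)(654.6)/(4.889 − 4.45×0.03937) = 239.04/4.7138 = 50.711 atm
a n²/V² = (2.297)(4.45)²/(4.889)² = 1.9030 atm
P = 50.711 − 1.9030 = 48.81 atm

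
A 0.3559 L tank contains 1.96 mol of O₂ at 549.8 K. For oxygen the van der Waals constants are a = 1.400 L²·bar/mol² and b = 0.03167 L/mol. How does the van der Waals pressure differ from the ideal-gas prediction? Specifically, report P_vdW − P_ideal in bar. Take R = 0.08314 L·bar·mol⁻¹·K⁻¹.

Ideal: P_ideal = nRT/V = (1.96)(0.08314)(549.8)/0.3559 = 251.735 bar
vdW: P = nRT/(V − nb) − a n²/V² = 89.5923/0.293827 − 5.37824/0.126665 = 304.915 − 42.4603 = 262.455 bar
ΔP = 262.455 − 251.735 = 10.72 bar

ΔP ≈ 10.72 bar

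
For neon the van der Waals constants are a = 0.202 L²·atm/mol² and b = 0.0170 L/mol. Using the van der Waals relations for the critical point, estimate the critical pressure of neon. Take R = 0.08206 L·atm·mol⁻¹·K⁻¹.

For a van der Waals gas, P_c = a/(27b²).
P_c = 0.202/(27×(0.0170)²) = 0.202/0.0078030 = 25.89 atm

P_c ≈ 25.89 atm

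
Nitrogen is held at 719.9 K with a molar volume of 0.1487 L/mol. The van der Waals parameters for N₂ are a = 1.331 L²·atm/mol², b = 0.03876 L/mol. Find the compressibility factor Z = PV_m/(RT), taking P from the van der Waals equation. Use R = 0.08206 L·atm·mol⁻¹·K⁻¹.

P = RT/(V_m − b) − a/V_m² = (0.08206)(719.9)/(0.1487 − 0.03876) − 1.331/(0.1487)²
  = 59.075/0.10994 − 60.194 = 537.34 − 60.194 = 477.15 atm
Z = PV_m/(RT) = (477.15)(0.1487)/((0.08206)(719.9)) = 70.952/59.075 = 1.201

Z ≈ 1.201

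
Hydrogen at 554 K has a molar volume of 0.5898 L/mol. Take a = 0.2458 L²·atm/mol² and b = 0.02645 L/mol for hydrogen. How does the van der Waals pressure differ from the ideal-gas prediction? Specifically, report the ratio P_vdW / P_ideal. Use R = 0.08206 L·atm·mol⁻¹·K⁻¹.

P_vdW / P_ideal ≈ 1.038

Ideal: P_ideal = RT/V_m = (0.08206)(554)/0.5898 = 77.0791 atm
vdW: P = RT/(V_m − b) − a/V_m² = 45.4612/0.563350 − 0.2458/0.347864 = 80.6980 − 0.706598 = 79.9914 atm
Ratio = 79.9914/77.0791 = 1.038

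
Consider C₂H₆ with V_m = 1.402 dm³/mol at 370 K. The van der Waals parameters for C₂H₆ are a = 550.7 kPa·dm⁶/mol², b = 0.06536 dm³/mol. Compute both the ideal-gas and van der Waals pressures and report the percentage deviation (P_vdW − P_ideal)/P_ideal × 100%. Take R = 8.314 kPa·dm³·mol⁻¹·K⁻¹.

-7.88 %

Ideal: P_ideal = RT/V_m = (8.314)(370)/1.402 = 2194.14 kPa
vdW: P = RT/(V_m − b) − a/V_m² = 3076.18/1.33664 − 550.7/1.96560 = 2301.43 − 280.169 = 2021.26 kPa
% deviation = (2021.26 − 2194.14)/2194.14 × 100% = -7.88%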